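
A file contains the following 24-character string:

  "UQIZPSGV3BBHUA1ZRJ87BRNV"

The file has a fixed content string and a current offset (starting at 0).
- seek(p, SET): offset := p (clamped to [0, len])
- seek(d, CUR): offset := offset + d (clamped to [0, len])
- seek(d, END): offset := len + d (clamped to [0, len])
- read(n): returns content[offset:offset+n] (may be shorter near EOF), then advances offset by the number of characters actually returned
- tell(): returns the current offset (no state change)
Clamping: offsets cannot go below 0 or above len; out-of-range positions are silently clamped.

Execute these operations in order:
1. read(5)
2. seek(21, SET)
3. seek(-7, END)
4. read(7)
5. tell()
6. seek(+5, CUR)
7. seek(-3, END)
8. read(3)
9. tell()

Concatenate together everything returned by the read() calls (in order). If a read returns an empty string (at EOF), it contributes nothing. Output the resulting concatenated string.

After 1 (read(5)): returned 'UQIZP', offset=5
After 2 (seek(21, SET)): offset=21
After 3 (seek(-7, END)): offset=17
After 4 (read(7)): returned 'J87BRNV', offset=24
After 5 (tell()): offset=24
After 6 (seek(+5, CUR)): offset=24
After 7 (seek(-3, END)): offset=21
After 8 (read(3)): returned 'RNV', offset=24
After 9 (tell()): offset=24

Answer: UQIZPJ87BRNVRNV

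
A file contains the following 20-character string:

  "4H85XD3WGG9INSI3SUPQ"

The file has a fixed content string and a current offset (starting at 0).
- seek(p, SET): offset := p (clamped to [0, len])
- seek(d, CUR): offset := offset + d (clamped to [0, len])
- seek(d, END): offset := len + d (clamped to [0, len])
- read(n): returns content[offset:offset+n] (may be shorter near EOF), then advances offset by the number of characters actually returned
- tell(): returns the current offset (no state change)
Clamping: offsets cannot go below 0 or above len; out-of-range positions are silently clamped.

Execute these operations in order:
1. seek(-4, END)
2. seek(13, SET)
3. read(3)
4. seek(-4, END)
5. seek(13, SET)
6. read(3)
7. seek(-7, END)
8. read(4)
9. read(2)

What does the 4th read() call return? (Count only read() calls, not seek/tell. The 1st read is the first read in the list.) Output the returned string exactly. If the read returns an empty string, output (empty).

After 1 (seek(-4, END)): offset=16
After 2 (seek(13, SET)): offset=13
After 3 (read(3)): returned 'SI3', offset=16
After 4 (seek(-4, END)): offset=16
After 5 (seek(13, SET)): offset=13
After 6 (read(3)): returned 'SI3', offset=16
After 7 (seek(-7, END)): offset=13
After 8 (read(4)): returned 'SI3S', offset=17
After 9 (read(2)): returned 'UP', offset=19

Answer: UP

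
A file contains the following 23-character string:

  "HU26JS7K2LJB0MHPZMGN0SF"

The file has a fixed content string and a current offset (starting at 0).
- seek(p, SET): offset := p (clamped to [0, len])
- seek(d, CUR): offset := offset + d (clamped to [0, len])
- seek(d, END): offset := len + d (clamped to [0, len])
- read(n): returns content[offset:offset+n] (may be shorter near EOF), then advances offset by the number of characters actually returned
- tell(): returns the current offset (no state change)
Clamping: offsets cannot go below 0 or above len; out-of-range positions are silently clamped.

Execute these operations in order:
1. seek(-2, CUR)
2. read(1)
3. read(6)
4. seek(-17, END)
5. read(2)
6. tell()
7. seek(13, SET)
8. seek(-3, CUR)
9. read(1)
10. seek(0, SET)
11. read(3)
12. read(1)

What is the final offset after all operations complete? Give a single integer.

After 1 (seek(-2, CUR)): offset=0
After 2 (read(1)): returned 'H', offset=1
After 3 (read(6)): returned 'U26JS7', offset=7
After 4 (seek(-17, END)): offset=6
After 5 (read(2)): returned '7K', offset=8
After 6 (tell()): offset=8
After 7 (seek(13, SET)): offset=13
After 8 (seek(-3, CUR)): offset=10
After 9 (read(1)): returned 'J', offset=11
After 10 (seek(0, SET)): offset=0
After 11 (read(3)): returned 'HU2', offset=3
After 12 (read(1)): returned '6', offset=4

Answer: 4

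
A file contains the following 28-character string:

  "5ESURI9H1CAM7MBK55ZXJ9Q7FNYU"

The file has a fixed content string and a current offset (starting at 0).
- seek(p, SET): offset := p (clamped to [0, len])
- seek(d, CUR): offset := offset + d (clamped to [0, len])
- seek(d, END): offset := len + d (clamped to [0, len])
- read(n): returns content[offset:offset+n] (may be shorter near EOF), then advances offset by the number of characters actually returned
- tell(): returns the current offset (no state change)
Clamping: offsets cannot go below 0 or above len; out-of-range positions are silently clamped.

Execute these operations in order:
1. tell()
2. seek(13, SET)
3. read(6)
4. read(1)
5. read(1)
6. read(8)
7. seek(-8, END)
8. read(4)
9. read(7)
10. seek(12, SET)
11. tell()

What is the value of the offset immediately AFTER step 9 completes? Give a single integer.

After 1 (tell()): offset=0
After 2 (seek(13, SET)): offset=13
After 3 (read(6)): returned 'MBK55Z', offset=19
After 4 (read(1)): returned 'X', offset=20
After 5 (read(1)): returned 'J', offset=21
After 6 (read(8)): returned '9Q7FNYU', offset=28
After 7 (seek(-8, END)): offset=20
After 8 (read(4)): returned 'J9Q7', offset=24
After 9 (read(7)): returned 'FNYU', offset=28

Answer: 28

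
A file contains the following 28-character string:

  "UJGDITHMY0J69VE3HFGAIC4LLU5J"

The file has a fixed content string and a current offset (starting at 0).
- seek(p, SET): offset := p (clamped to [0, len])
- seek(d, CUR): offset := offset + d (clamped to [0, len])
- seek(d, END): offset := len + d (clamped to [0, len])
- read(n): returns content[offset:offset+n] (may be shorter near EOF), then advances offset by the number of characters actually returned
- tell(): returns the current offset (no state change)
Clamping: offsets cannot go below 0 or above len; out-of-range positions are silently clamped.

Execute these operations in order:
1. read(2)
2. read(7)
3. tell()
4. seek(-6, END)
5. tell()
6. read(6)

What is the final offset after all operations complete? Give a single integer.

After 1 (read(2)): returned 'UJ', offset=2
After 2 (read(7)): returned 'GDITHMY', offset=9
After 3 (tell()): offset=9
After 4 (seek(-6, END)): offset=22
After 5 (tell()): offset=22
After 6 (read(6)): returned '4LLU5J', offset=28

Answer: 28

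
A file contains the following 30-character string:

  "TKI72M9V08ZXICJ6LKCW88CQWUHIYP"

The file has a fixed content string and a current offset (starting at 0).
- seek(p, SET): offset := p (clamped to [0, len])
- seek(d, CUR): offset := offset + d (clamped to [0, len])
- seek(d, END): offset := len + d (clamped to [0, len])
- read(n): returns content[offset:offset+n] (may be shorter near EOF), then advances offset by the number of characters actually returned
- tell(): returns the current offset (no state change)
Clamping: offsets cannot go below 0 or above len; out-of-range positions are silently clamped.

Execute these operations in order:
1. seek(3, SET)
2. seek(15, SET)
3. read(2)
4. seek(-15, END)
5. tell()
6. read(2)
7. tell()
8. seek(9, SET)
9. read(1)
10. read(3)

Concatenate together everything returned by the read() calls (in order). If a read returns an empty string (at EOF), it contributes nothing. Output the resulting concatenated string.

Answer: 6L6L8ZXI

Derivation:
After 1 (seek(3, SET)): offset=3
After 2 (seek(15, SET)): offset=15
After 3 (read(2)): returned '6L', offset=17
After 4 (seek(-15, END)): offset=15
After 5 (tell()): offset=15
After 6 (read(2)): returned '6L', offset=17
After 7 (tell()): offset=17
After 8 (seek(9, SET)): offset=9
After 9 (read(1)): returned '8', offset=10
After 10 (read(3)): returned 'ZXI', offset=13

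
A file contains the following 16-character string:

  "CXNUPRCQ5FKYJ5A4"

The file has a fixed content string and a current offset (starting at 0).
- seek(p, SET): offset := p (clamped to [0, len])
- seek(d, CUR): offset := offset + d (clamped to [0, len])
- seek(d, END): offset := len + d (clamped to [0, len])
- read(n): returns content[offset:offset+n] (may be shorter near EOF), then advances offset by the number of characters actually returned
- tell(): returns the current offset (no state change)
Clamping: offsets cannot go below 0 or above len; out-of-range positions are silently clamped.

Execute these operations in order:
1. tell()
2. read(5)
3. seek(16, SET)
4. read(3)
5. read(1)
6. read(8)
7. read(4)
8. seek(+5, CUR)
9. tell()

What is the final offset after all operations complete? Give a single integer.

Answer: 16

Derivation:
After 1 (tell()): offset=0
After 2 (read(5)): returned 'CXNUP', offset=5
After 3 (seek(16, SET)): offset=16
After 4 (read(3)): returned '', offset=16
After 5 (read(1)): returned '', offset=16
After 6 (read(8)): returned '', offset=16
After 7 (read(4)): returned '', offset=16
After 8 (seek(+5, CUR)): offset=16
After 9 (tell()): offset=16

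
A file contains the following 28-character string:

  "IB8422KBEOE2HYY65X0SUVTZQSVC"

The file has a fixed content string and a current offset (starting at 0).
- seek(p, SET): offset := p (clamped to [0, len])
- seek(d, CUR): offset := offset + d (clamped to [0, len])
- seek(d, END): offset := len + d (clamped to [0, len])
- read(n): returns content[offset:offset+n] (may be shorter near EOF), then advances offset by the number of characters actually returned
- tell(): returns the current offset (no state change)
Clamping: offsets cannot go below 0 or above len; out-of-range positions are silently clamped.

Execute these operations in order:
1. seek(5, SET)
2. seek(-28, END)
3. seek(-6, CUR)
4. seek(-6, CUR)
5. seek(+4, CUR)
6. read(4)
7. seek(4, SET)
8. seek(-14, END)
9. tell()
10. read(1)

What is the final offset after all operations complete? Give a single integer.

Answer: 15

Derivation:
After 1 (seek(5, SET)): offset=5
After 2 (seek(-28, END)): offset=0
After 3 (seek(-6, CUR)): offset=0
After 4 (seek(-6, CUR)): offset=0
After 5 (seek(+4, CUR)): offset=4
After 6 (read(4)): returned '22KB', offset=8
After 7 (seek(4, SET)): offset=4
After 8 (seek(-14, END)): offset=14
After 9 (tell()): offset=14
After 10 (read(1)): returned 'Y', offset=15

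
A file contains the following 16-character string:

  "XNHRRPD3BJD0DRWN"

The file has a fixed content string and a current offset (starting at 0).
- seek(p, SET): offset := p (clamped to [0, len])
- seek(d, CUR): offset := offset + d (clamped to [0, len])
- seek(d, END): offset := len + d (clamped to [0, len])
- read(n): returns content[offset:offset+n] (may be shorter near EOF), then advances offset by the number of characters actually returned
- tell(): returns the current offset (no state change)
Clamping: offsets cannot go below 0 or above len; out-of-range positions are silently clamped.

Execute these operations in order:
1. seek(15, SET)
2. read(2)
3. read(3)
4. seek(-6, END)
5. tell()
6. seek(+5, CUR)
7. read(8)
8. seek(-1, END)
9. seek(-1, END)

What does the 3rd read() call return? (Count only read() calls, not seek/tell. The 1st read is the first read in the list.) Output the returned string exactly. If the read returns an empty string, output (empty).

Answer: N

Derivation:
After 1 (seek(15, SET)): offset=15
After 2 (read(2)): returned 'N', offset=16
After 3 (read(3)): returned '', offset=16
After 4 (seek(-6, END)): offset=10
After 5 (tell()): offset=10
After 6 (seek(+5, CUR)): offset=15
After 7 (read(8)): returned 'N', offset=16
After 8 (seek(-1, END)): offset=15
After 9 (seek(-1, END)): offset=15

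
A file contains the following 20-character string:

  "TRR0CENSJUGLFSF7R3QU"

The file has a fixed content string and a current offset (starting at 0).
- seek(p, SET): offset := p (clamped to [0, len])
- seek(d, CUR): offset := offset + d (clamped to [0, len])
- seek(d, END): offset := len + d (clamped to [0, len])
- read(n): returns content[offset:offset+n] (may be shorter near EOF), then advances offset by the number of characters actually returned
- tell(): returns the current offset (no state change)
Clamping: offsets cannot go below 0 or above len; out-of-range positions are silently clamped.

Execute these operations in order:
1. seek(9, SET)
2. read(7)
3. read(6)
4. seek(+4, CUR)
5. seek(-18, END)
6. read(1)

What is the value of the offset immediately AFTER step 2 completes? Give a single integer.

Answer: 16

Derivation:
After 1 (seek(9, SET)): offset=9
After 2 (read(7)): returned 'UGLFSF7', offset=16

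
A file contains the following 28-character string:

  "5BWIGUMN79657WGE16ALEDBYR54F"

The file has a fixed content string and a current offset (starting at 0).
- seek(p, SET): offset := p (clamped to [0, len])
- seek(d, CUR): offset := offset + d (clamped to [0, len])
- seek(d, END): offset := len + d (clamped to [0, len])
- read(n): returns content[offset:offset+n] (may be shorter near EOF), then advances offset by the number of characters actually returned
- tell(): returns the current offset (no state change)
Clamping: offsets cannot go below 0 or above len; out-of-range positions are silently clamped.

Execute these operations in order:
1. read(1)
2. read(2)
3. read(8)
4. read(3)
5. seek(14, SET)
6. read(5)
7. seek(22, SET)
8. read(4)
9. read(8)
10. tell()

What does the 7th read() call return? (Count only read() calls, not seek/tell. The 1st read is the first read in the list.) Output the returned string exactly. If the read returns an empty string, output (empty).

Answer: 4F

Derivation:
After 1 (read(1)): returned '5', offset=1
After 2 (read(2)): returned 'BW', offset=3
After 3 (read(8)): returned 'IGUMN796', offset=11
After 4 (read(3)): returned '57W', offset=14
After 5 (seek(14, SET)): offset=14
After 6 (read(5)): returned 'GE16A', offset=19
After 7 (seek(22, SET)): offset=22
After 8 (read(4)): returned 'BYR5', offset=26
After 9 (read(8)): returned '4F', offset=28
After 10 (tell()): offset=28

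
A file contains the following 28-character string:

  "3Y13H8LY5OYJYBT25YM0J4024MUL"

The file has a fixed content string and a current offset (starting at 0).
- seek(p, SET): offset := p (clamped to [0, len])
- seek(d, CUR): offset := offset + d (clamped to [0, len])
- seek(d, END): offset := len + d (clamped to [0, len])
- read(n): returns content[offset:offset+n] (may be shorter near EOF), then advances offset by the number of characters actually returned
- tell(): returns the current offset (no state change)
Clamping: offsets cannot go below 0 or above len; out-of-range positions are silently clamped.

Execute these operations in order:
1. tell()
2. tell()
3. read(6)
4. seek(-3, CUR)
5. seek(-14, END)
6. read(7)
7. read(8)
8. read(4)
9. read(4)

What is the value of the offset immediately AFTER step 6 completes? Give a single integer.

Answer: 21

Derivation:
After 1 (tell()): offset=0
After 2 (tell()): offset=0
After 3 (read(6)): returned '3Y13H8', offset=6
After 4 (seek(-3, CUR)): offset=3
After 5 (seek(-14, END)): offset=14
After 6 (read(7)): returned 'T25YM0J', offset=21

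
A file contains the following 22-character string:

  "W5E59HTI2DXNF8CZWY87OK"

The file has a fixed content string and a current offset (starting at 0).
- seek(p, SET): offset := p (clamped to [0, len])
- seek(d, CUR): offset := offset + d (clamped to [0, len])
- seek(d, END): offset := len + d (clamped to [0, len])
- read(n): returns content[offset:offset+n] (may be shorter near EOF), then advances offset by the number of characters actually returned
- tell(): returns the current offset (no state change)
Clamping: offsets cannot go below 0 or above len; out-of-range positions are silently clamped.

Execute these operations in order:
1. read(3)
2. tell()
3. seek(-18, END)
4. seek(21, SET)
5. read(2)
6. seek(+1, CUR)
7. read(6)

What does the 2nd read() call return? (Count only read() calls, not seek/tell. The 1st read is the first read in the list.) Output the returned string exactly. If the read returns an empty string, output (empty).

Answer: K

Derivation:
After 1 (read(3)): returned 'W5E', offset=3
After 2 (tell()): offset=3
After 3 (seek(-18, END)): offset=4
After 4 (seek(21, SET)): offset=21
After 5 (read(2)): returned 'K', offset=22
After 6 (seek(+1, CUR)): offset=22
After 7 (read(6)): returned '', offset=22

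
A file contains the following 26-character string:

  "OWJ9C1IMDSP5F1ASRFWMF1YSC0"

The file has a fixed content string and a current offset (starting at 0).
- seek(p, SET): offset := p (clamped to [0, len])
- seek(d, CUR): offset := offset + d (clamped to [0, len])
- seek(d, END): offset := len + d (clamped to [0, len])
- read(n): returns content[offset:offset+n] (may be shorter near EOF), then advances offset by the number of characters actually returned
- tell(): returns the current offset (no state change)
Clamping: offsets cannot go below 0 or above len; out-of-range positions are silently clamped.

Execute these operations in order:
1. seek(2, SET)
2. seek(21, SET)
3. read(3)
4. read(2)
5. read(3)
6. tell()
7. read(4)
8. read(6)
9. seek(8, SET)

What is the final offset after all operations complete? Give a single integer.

After 1 (seek(2, SET)): offset=2
After 2 (seek(21, SET)): offset=21
After 3 (read(3)): returned '1YS', offset=24
After 4 (read(2)): returned 'C0', offset=26
After 5 (read(3)): returned '', offset=26
After 6 (tell()): offset=26
After 7 (read(4)): returned '', offset=26
After 8 (read(6)): returned '', offset=26
After 9 (seek(8, SET)): offset=8

Answer: 8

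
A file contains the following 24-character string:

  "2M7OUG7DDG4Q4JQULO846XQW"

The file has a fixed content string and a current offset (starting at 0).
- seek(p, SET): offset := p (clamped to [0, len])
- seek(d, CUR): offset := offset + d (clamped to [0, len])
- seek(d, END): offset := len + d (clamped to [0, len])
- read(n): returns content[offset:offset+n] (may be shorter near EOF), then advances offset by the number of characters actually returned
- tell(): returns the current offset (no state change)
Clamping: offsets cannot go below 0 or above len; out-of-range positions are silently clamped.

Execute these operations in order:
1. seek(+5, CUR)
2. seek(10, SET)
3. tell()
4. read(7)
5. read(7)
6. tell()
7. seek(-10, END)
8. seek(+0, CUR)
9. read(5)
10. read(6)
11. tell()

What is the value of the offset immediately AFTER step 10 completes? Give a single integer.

Answer: 24

Derivation:
After 1 (seek(+5, CUR)): offset=5
After 2 (seek(10, SET)): offset=10
After 3 (tell()): offset=10
After 4 (read(7)): returned '4Q4JQUL', offset=17
After 5 (read(7)): returned 'O846XQW', offset=24
After 6 (tell()): offset=24
After 7 (seek(-10, END)): offset=14
After 8 (seek(+0, CUR)): offset=14
After 9 (read(5)): returned 'QULO8', offset=19
After 10 (read(6)): returned '46XQW', offset=24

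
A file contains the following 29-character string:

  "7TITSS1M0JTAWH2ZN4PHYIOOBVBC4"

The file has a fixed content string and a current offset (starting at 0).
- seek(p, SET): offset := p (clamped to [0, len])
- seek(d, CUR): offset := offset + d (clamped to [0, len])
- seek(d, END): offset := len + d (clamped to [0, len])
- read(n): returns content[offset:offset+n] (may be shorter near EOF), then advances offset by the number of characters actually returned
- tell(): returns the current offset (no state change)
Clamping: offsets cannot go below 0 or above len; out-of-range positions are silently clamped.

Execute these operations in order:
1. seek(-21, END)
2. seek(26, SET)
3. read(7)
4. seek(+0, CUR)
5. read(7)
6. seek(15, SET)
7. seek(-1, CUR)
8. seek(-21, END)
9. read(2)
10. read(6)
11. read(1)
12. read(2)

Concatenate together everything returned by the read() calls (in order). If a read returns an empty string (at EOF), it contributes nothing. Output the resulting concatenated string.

After 1 (seek(-21, END)): offset=8
After 2 (seek(26, SET)): offset=26
After 3 (read(7)): returned 'BC4', offset=29
After 4 (seek(+0, CUR)): offset=29
After 5 (read(7)): returned '', offset=29
After 6 (seek(15, SET)): offset=15
After 7 (seek(-1, CUR)): offset=14
After 8 (seek(-21, END)): offset=8
After 9 (read(2)): returned '0J', offset=10
After 10 (read(6)): returned 'TAWH2Z', offset=16
After 11 (read(1)): returned 'N', offset=17
After 12 (read(2)): returned '4P', offset=19

Answer: BC40JTAWH2ZN4P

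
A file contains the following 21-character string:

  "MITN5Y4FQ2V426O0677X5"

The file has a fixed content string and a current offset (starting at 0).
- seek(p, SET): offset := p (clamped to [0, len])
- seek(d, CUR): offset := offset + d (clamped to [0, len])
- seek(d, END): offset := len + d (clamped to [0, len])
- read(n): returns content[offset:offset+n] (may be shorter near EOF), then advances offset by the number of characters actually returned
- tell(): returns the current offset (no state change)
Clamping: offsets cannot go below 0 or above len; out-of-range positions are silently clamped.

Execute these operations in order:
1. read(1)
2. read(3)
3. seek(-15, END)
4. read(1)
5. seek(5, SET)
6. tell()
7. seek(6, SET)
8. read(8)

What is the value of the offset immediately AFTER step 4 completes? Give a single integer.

Answer: 7

Derivation:
After 1 (read(1)): returned 'M', offset=1
After 2 (read(3)): returned 'ITN', offset=4
After 3 (seek(-15, END)): offset=6
After 4 (read(1)): returned '4', offset=7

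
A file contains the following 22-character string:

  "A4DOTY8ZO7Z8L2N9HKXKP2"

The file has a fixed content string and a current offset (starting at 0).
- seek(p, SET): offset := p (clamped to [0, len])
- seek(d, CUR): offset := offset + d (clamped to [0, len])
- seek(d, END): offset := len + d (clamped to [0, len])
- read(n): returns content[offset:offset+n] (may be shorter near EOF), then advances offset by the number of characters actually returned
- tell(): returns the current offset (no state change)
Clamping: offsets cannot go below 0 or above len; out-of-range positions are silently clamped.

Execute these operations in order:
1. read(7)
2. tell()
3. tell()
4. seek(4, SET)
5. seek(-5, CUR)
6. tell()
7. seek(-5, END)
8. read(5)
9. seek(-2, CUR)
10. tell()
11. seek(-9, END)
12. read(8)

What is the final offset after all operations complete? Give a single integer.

Answer: 21

Derivation:
After 1 (read(7)): returned 'A4DOTY8', offset=7
After 2 (tell()): offset=7
After 3 (tell()): offset=7
After 4 (seek(4, SET)): offset=4
After 5 (seek(-5, CUR)): offset=0
After 6 (tell()): offset=0
After 7 (seek(-5, END)): offset=17
After 8 (read(5)): returned 'KXKP2', offset=22
After 9 (seek(-2, CUR)): offset=20
After 10 (tell()): offset=20
After 11 (seek(-9, END)): offset=13
After 12 (read(8)): returned '2N9HKXKP', offset=21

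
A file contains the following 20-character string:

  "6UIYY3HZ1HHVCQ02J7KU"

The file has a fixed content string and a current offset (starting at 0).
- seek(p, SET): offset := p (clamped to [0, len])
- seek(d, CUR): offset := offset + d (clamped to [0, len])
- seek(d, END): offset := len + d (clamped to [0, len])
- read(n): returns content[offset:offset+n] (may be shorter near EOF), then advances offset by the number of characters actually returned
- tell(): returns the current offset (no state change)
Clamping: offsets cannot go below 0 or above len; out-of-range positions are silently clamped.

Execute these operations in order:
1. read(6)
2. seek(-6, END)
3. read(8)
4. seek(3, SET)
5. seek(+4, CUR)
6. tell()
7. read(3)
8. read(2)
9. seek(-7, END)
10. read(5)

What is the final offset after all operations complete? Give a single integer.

Answer: 18

Derivation:
After 1 (read(6)): returned '6UIYY3', offset=6
After 2 (seek(-6, END)): offset=14
After 3 (read(8)): returned '02J7KU', offset=20
After 4 (seek(3, SET)): offset=3
After 5 (seek(+4, CUR)): offset=7
After 6 (tell()): offset=7
After 7 (read(3)): returned 'Z1H', offset=10
After 8 (read(2)): returned 'HV', offset=12
After 9 (seek(-7, END)): offset=13
After 10 (read(5)): returned 'Q02J7', offset=18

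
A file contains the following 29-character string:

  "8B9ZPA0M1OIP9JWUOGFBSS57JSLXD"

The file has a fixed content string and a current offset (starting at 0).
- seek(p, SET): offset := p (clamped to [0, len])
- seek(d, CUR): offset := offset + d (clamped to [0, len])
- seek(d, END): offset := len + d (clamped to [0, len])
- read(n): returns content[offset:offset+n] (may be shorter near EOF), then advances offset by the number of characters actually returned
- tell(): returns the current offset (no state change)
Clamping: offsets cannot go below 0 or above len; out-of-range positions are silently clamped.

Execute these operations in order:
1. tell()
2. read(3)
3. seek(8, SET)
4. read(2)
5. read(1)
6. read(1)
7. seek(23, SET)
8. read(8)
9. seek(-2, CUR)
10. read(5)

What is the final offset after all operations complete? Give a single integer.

After 1 (tell()): offset=0
After 2 (read(3)): returned '8B9', offset=3
After 3 (seek(8, SET)): offset=8
After 4 (read(2)): returned '1O', offset=10
After 5 (read(1)): returned 'I', offset=11
After 6 (read(1)): returned 'P', offset=12
After 7 (seek(23, SET)): offset=23
After 8 (read(8)): returned '7JSLXD', offset=29
After 9 (seek(-2, CUR)): offset=27
After 10 (read(5)): returned 'XD', offset=29

Answer: 29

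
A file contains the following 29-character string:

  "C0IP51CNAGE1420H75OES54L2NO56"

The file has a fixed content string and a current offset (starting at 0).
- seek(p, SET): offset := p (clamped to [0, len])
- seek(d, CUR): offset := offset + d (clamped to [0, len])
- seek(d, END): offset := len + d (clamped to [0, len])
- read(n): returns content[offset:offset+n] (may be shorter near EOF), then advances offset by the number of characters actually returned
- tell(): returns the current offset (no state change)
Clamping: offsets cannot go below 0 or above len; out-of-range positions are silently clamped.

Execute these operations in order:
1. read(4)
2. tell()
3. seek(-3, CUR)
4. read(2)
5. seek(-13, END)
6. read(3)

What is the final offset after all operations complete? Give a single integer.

After 1 (read(4)): returned 'C0IP', offset=4
After 2 (tell()): offset=4
After 3 (seek(-3, CUR)): offset=1
After 4 (read(2)): returned '0I', offset=3
After 5 (seek(-13, END)): offset=16
After 6 (read(3)): returned '75O', offset=19

Answer: 19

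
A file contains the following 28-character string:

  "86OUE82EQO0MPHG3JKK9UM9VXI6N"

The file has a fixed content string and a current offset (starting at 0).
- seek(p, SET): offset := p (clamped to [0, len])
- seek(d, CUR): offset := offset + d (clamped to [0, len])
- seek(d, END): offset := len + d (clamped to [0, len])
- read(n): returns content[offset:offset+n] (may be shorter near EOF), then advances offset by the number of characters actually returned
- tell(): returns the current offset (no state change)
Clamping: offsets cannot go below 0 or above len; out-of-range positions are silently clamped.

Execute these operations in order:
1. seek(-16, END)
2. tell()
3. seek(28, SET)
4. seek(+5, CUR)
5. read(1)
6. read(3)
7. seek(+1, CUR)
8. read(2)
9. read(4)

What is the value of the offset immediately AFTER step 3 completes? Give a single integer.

After 1 (seek(-16, END)): offset=12
After 2 (tell()): offset=12
After 3 (seek(28, SET)): offset=28

Answer: 28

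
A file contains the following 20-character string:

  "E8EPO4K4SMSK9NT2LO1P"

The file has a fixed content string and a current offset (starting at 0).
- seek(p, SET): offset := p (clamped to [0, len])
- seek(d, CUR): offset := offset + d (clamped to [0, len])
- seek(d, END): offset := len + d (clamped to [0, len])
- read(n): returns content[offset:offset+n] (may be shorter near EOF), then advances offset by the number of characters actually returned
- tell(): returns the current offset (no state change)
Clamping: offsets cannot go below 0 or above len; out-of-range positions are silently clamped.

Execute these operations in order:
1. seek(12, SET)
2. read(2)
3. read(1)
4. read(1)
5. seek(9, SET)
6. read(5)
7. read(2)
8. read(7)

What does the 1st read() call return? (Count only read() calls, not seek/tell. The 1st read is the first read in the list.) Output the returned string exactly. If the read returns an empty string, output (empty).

Answer: 9N

Derivation:
After 1 (seek(12, SET)): offset=12
After 2 (read(2)): returned '9N', offset=14
After 3 (read(1)): returned 'T', offset=15
After 4 (read(1)): returned '2', offset=16
After 5 (seek(9, SET)): offset=9
After 6 (read(5)): returned 'MSK9N', offset=14
After 7 (read(2)): returned 'T2', offset=16
After 8 (read(7)): returned 'LO1P', offset=20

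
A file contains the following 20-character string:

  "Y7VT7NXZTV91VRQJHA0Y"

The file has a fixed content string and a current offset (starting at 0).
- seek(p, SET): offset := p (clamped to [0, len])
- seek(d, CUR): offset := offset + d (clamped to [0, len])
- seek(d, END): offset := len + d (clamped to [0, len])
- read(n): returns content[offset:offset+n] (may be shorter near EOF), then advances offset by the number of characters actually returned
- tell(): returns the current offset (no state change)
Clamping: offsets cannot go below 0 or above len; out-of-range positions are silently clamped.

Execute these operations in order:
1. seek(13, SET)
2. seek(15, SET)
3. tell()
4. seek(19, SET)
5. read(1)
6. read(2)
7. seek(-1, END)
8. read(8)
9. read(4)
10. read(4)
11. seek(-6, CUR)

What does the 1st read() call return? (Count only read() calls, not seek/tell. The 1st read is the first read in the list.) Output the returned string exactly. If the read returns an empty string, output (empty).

After 1 (seek(13, SET)): offset=13
After 2 (seek(15, SET)): offset=15
After 3 (tell()): offset=15
After 4 (seek(19, SET)): offset=19
After 5 (read(1)): returned 'Y', offset=20
After 6 (read(2)): returned '', offset=20
After 7 (seek(-1, END)): offset=19
After 8 (read(8)): returned 'Y', offset=20
After 9 (read(4)): returned '', offset=20
After 10 (read(4)): returned '', offset=20
After 11 (seek(-6, CUR)): offset=14

Answer: Y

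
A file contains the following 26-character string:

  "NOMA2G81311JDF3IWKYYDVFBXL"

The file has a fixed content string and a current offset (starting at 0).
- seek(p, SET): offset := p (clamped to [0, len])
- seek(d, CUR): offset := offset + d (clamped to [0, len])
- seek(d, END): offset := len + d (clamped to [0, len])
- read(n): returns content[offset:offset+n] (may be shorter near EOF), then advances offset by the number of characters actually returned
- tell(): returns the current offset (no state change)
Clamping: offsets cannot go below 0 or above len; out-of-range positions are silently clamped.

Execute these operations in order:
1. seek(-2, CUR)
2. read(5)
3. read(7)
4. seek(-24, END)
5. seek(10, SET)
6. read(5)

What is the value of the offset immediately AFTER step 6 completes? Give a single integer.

Answer: 15

Derivation:
After 1 (seek(-2, CUR)): offset=0
After 2 (read(5)): returned 'NOMA2', offset=5
After 3 (read(7)): returned 'G81311J', offset=12
After 4 (seek(-24, END)): offset=2
After 5 (seek(10, SET)): offset=10
After 6 (read(5)): returned '1JDF3', offset=15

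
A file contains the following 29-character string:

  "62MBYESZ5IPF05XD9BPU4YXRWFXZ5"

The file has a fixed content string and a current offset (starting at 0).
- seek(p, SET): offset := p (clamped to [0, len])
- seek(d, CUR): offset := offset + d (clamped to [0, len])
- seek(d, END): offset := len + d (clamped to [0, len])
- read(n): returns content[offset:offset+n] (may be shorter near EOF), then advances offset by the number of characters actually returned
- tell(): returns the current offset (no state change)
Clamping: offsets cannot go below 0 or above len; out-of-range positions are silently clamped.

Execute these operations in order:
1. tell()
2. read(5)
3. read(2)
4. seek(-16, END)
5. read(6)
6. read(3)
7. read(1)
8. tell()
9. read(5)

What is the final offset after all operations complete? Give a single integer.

After 1 (tell()): offset=0
After 2 (read(5)): returned '62MBY', offset=5
After 3 (read(2)): returned 'ES', offset=7
After 4 (seek(-16, END)): offset=13
After 5 (read(6)): returned '5XD9BP', offset=19
After 6 (read(3)): returned 'U4Y', offset=22
After 7 (read(1)): returned 'X', offset=23
After 8 (tell()): offset=23
After 9 (read(5)): returned 'RWFXZ', offset=28

Answer: 28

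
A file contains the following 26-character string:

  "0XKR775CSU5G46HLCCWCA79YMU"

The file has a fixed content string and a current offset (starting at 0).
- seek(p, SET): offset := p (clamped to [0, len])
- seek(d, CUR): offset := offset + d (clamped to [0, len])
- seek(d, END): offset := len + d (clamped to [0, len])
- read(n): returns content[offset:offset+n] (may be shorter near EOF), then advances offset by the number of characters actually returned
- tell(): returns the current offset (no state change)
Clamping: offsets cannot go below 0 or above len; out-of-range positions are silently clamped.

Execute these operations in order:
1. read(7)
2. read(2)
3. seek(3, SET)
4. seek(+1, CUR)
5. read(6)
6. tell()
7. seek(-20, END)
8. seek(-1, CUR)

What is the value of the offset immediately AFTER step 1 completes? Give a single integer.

After 1 (read(7)): returned '0XKR775', offset=7

Answer: 7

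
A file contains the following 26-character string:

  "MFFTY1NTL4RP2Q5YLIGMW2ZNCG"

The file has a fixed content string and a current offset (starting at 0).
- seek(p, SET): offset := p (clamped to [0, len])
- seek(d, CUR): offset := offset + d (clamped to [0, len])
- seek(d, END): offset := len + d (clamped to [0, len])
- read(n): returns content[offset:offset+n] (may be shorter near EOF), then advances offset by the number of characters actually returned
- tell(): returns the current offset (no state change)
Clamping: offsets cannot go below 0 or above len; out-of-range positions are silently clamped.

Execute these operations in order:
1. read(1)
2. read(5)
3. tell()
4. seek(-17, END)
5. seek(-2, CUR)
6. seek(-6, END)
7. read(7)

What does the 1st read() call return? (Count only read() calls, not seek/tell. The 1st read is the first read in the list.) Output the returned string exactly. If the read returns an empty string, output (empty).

After 1 (read(1)): returned 'M', offset=1
After 2 (read(5)): returned 'FFTY1', offset=6
After 3 (tell()): offset=6
After 4 (seek(-17, END)): offset=9
After 5 (seek(-2, CUR)): offset=7
After 6 (seek(-6, END)): offset=20
After 7 (read(7)): returned 'W2ZNCG', offset=26

Answer: M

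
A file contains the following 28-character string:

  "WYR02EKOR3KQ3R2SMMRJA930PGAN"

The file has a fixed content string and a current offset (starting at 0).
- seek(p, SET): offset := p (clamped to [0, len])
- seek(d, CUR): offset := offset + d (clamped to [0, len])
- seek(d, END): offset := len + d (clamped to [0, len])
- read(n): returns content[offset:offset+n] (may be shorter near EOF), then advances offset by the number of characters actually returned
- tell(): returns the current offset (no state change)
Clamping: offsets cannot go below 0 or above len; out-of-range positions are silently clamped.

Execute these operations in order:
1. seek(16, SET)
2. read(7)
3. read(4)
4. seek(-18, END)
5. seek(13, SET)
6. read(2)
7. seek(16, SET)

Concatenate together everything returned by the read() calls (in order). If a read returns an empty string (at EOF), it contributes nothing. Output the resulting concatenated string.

After 1 (seek(16, SET)): offset=16
After 2 (read(7)): returned 'MMRJA93', offset=23
After 3 (read(4)): returned '0PGA', offset=27
After 4 (seek(-18, END)): offset=10
After 5 (seek(13, SET)): offset=13
After 6 (read(2)): returned 'R2', offset=15
After 7 (seek(16, SET)): offset=16

Answer: MMRJA930PGAR2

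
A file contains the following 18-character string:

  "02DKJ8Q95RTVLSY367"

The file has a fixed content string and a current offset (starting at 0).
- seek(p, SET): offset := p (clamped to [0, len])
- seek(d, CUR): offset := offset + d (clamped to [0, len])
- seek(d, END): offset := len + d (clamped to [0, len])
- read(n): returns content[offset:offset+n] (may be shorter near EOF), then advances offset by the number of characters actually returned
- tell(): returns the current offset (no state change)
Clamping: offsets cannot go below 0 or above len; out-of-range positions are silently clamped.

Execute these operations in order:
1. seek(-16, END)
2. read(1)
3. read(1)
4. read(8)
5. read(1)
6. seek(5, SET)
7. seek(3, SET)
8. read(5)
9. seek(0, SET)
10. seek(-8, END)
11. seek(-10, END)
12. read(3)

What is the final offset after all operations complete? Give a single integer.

Answer: 11

Derivation:
After 1 (seek(-16, END)): offset=2
After 2 (read(1)): returned 'D', offset=3
After 3 (read(1)): returned 'K', offset=4
After 4 (read(8)): returned 'J8Q95RTV', offset=12
After 5 (read(1)): returned 'L', offset=13
After 6 (seek(5, SET)): offset=5
After 7 (seek(3, SET)): offset=3
After 8 (read(5)): returned 'KJ8Q9', offset=8
After 9 (seek(0, SET)): offset=0
After 10 (seek(-8, END)): offset=10
After 11 (seek(-10, END)): offset=8
After 12 (read(3)): returned '5RT', offset=11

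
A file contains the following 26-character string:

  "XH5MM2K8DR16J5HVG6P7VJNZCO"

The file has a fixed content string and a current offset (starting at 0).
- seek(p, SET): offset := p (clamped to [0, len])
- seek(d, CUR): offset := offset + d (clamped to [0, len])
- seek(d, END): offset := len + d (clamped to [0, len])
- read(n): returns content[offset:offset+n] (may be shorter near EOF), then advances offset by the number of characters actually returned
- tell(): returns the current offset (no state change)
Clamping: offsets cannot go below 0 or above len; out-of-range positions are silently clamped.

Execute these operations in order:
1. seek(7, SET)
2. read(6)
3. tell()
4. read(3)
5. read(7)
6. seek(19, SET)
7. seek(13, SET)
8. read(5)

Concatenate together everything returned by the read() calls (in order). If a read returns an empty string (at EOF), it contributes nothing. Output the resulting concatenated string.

Answer: 8DR16J5HVG6P7VJN5HVG6

Derivation:
After 1 (seek(7, SET)): offset=7
After 2 (read(6)): returned '8DR16J', offset=13
After 3 (tell()): offset=13
After 4 (read(3)): returned '5HV', offset=16
After 5 (read(7)): returned 'G6P7VJN', offset=23
After 6 (seek(19, SET)): offset=19
After 7 (seek(13, SET)): offset=13
After 8 (read(5)): returned '5HVG6', offset=18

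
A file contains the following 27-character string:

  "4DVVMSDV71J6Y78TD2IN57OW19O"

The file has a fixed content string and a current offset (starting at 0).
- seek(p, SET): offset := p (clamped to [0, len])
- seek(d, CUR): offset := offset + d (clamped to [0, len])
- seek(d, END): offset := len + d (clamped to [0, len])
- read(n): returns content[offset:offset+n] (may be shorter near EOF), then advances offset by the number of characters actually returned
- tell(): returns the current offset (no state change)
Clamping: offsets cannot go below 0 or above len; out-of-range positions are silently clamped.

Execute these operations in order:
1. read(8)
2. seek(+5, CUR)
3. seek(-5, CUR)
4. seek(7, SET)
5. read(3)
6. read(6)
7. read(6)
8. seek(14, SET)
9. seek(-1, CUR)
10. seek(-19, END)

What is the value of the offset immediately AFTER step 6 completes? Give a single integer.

After 1 (read(8)): returned '4DVVMSDV', offset=8
After 2 (seek(+5, CUR)): offset=13
After 3 (seek(-5, CUR)): offset=8
After 4 (seek(7, SET)): offset=7
After 5 (read(3)): returned 'V71', offset=10
After 6 (read(6)): returned 'J6Y78T', offset=16

Answer: 16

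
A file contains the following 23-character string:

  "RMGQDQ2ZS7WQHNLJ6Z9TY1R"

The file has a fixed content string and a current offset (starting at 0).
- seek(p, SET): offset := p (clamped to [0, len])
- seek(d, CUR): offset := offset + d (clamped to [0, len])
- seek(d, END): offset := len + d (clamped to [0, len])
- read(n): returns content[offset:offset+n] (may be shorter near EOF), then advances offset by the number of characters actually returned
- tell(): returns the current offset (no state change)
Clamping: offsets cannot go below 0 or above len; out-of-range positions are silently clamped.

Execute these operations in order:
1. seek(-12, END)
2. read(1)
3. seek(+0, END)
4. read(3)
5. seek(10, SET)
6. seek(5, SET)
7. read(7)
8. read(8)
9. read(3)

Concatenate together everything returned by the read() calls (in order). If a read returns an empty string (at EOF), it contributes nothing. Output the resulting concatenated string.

After 1 (seek(-12, END)): offset=11
After 2 (read(1)): returned 'Q', offset=12
After 3 (seek(+0, END)): offset=23
After 4 (read(3)): returned '', offset=23
After 5 (seek(10, SET)): offset=10
After 6 (seek(5, SET)): offset=5
After 7 (read(7)): returned 'Q2ZS7WQ', offset=12
After 8 (read(8)): returned 'HNLJ6Z9T', offset=20
After 9 (read(3)): returned 'Y1R', offset=23

Answer: QQ2ZS7WQHNLJ6Z9TY1R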